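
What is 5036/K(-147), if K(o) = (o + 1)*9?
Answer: -2518/657 ≈ -3.8326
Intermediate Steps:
K(o) = 9 + 9*o (K(o) = (1 + o)*9 = 9 + 9*o)
5036/K(-147) = 5036/(9 + 9*(-147)) = 5036/(9 - 1323) = 5036/(-1314) = 5036*(-1/1314) = -2518/657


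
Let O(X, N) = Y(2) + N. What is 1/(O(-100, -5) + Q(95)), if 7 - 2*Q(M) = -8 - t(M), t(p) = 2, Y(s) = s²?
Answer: 2/15 ≈ 0.13333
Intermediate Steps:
Q(M) = 17/2 (Q(M) = 7/2 - (-8 - 1*2)/2 = 7/2 - (-8 - 2)/2 = 7/2 - ½*(-10) = 7/2 + 5 = 17/2)
O(X, N) = 4 + N (O(X, N) = 2² + N = 4 + N)
1/(O(-100, -5) + Q(95)) = 1/((4 - 5) + 17/2) = 1/(-1 + 17/2) = 1/(15/2) = 2/15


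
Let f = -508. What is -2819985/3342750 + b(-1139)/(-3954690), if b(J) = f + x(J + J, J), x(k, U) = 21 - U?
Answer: -74362306351/88130266650 ≈ -0.84378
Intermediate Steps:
b(J) = -487 - J (b(J) = -508 + (21 - J) = -487 - J)
-2819985/3342750 + b(-1139)/(-3954690) = -2819985/3342750 + (-487 - 1*(-1139))/(-3954690) = -2819985*1/3342750 + (-487 + 1139)*(-1/3954690) = -187999/222850 + 652*(-1/3954690) = -187999/222850 - 326/1977345 = -74362306351/88130266650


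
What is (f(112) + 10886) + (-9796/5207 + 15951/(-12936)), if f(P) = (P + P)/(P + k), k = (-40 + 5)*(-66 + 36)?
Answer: 20281318227943/1863564472 ≈ 10883.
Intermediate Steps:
k = 1050 (k = -35*(-30) = 1050)
f(P) = 2*P/(1050 + P) (f(P) = (P + P)/(P + 1050) = (2*P)/(1050 + P) = 2*P/(1050 + P))
(f(112) + 10886) + (-9796/5207 + 15951/(-12936)) = (2*112/(1050 + 112) + 10886) + (-9796/5207 + 15951/(-12936)) = (2*112/1162 + 10886) + (-9796*1/5207 + 15951*(-1/12936)) = (2*112*(1/1162) + 10886) + (-9796/5207 - 5317/4312) = (16/83 + 10886) - 69925971/22452584 = 903554/83 - 69925971/22452584 = 20281318227943/1863564472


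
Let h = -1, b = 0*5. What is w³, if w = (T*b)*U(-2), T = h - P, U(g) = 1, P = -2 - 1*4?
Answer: 0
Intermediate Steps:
b = 0
P = -6 (P = -2 - 4 = -6)
T = 5 (T = -1 - 1*(-6) = -1 + 6 = 5)
w = 0 (w = (5*0)*1 = 0*1 = 0)
w³ = 0³ = 0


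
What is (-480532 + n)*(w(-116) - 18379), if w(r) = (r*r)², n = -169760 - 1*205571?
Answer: -154950193550691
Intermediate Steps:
n = -375331 (n = -169760 - 205571 = -375331)
w(r) = r⁴ (w(r) = (r²)² = r⁴)
(-480532 + n)*(w(-116) - 18379) = (-480532 - 375331)*((-116)⁴ - 18379) = -855863*(181063936 - 18379) = -855863*181045557 = -154950193550691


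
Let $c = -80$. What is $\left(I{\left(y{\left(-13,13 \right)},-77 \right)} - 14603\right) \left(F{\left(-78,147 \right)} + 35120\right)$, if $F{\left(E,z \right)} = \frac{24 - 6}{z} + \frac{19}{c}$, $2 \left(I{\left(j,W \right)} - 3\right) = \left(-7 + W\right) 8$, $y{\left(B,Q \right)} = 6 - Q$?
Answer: $- \frac{257029794783}{490} \approx -5.2455 \cdot 10^{8}$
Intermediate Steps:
$I{\left(j,W \right)} = -25 + 4 W$ ($I{\left(j,W \right)} = 3 + \frac{\left(-7 + W\right) 8}{2} = 3 + \frac{-56 + 8 W}{2} = 3 + \left(-28 + 4 W\right) = -25 + 4 W$)
$F{\left(E,z \right)} = - \frac{19}{80} + \frac{18}{z}$ ($F{\left(E,z \right)} = \frac{24 - 6}{z} + \frac{19}{-80} = \frac{18}{z} + 19 \left(- \frac{1}{80}\right) = \frac{18}{z} - \frac{19}{80} = - \frac{19}{80} + \frac{18}{z}$)
$\left(I{\left(y{\left(-13,13 \right)},-77 \right)} - 14603\right) \left(F{\left(-78,147 \right)} + 35120\right) = \left(\left(-25 + 4 \left(-77\right)\right) - 14603\right) \left(\left(- \frac{19}{80} + \frac{18}{147}\right) + 35120\right) = \left(\left(-25 - 308\right) - 14603\right) \left(\left(- \frac{19}{80} + 18 \cdot \frac{1}{147}\right) + 35120\right) = \left(-333 - 14603\right) \left(\left(- \frac{19}{80} + \frac{6}{49}\right) + 35120\right) = - 14936 \left(- \frac{451}{3920} + 35120\right) = \left(-14936\right) \frac{137669949}{3920} = - \frac{257029794783}{490}$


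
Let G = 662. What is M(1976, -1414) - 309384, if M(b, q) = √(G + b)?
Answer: -309384 + √2638 ≈ -3.0933e+5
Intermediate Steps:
M(b, q) = √(662 + b)
M(1976, -1414) - 309384 = √(662 + 1976) - 309384 = √2638 - 309384 = -309384 + √2638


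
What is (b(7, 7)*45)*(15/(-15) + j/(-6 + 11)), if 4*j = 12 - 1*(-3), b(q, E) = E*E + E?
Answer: -630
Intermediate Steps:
b(q, E) = E + E² (b(q, E) = E² + E = E + E²)
j = 15/4 (j = (12 - 1*(-3))/4 = (12 + 3)/4 = (¼)*15 = 15/4 ≈ 3.7500)
(b(7, 7)*45)*(15/(-15) + j/(-6 + 11)) = ((7*(1 + 7))*45)*(15/(-15) + 15/(4*(-6 + 11))) = ((7*8)*45)*(15*(-1/15) + (15/4)/5) = (56*45)*(-1 + (15/4)*(⅕)) = 2520*(-1 + ¾) = 2520*(-¼) = -630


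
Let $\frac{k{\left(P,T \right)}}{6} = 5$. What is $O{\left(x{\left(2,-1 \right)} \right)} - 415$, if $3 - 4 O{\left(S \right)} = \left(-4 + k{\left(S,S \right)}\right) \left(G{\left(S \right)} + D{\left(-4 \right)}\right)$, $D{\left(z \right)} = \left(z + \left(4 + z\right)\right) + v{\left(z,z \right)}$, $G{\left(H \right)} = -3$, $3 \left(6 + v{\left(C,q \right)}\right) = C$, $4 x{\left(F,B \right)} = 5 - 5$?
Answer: $- \frac{3853}{12} \approx -321.08$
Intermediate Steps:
$x{\left(F,B \right)} = 0$ ($x{\left(F,B \right)} = \frac{5 - 5}{4} = \frac{1}{4} \cdot 0 = 0$)
$v{\left(C,q \right)} = -6 + \frac{C}{3}$
$k{\left(P,T \right)} = 30$ ($k{\left(P,T \right)} = 6 \cdot 5 = 30$)
$D{\left(z \right)} = -2 + \frac{7 z}{3}$ ($D{\left(z \right)} = \left(z + \left(4 + z\right)\right) + \left(-6 + \frac{z}{3}\right) = \left(4 + 2 z\right) + \left(-6 + \frac{z}{3}\right) = -2 + \frac{7 z}{3}$)
$O{\left(S \right)} = \frac{1127}{12}$ ($O{\left(S \right)} = \frac{3}{4} - \frac{\left(-4 + 30\right) \left(-3 + \left(-2 + \frac{7}{3} \left(-4\right)\right)\right)}{4} = \frac{3}{4} - \frac{26 \left(-3 - \frac{34}{3}\right)}{4} = \frac{3}{4} - \frac{26 \left(- \frac{43}{3}\right)}{4} = \frac{3}{4} - - \frac{559}{6} = \frac{3}{4} + \frac{559}{6} = \frac{1127}{12}$)
$O{\left(x{\left(2,-1 \right)} \right)} - 415 = \frac{1127}{12} - 415 = - \frac{3853}{12}$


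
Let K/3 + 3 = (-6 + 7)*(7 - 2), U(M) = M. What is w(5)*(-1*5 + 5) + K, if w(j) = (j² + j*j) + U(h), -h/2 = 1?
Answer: 6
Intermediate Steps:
h = -2 (h = -2*1 = -2)
K = 6 (K = -9 + 3*((-6 + 7)*(7 - 2)) = -9 + 3*(1*5) = -9 + 3*5 = -9 + 15 = 6)
w(j) = -2 + 2*j² (w(j) = (j² + j*j) - 2 = (j² + j²) - 2 = 2*j² - 2 = -2 + 2*j²)
w(5)*(-1*5 + 5) + K = (-2 + 2*5²)*(-1*5 + 5) + 6 = (-2 + 2*25)*(-5 + 5) + 6 = (-2 + 50)*0 + 6 = 48*0 + 6 = 0 + 6 = 6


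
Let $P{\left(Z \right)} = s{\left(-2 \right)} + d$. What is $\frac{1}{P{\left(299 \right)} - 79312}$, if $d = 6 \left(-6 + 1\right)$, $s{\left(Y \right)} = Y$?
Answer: $- \frac{1}{79344} \approx -1.2603 \cdot 10^{-5}$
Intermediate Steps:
$d = -30$ ($d = 6 \left(-5\right) = -30$)
$P{\left(Z \right)} = -32$ ($P{\left(Z \right)} = -2 - 30 = -32$)
$\frac{1}{P{\left(299 \right)} - 79312} = \frac{1}{-32 - 79312} = \frac{1}{-79344} = - \frac{1}{79344}$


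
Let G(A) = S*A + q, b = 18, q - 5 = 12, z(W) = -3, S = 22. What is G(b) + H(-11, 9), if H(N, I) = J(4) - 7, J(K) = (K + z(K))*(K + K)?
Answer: 414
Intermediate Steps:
J(K) = 2*K*(-3 + K) (J(K) = (K - 3)*(K + K) = (-3 + K)*(2*K) = 2*K*(-3 + K))
q = 17 (q = 5 + 12 = 17)
G(A) = 17 + 22*A (G(A) = 22*A + 17 = 17 + 22*A)
H(N, I) = 1 (H(N, I) = 2*4*(-3 + 4) - 7 = 2*4*1 - 7 = 8 - 7 = 1)
G(b) + H(-11, 9) = (17 + 22*18) + 1 = (17 + 396) + 1 = 413 + 1 = 414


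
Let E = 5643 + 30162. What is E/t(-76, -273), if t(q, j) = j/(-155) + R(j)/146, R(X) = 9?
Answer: 270089050/13751 ≈ 19641.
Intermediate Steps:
E = 35805
t(q, j) = 9/146 - j/155 (t(q, j) = j/(-155) + 9/146 = j*(-1/155) + 9*(1/146) = -j/155 + 9/146 = 9/146 - j/155)
E/t(-76, -273) = 35805/(9/146 - 1/155*(-273)) = 35805/(9/146 + 273/155) = 35805/(41253/22630) = 35805*(22630/41253) = 270089050/13751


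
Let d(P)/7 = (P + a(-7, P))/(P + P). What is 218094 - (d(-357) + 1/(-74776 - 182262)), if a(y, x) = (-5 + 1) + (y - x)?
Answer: 1429489655257/6554469 ≈ 2.1809e+5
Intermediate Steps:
a(y, x) = -4 + y - x (a(y, x) = -4 + (y - x) = -4 + y - x)
d(P) = -77/(2*P) (d(P) = 7*((P + (-4 - 7 - P))/(P + P)) = 7*((P + (-11 - P))/((2*P))) = 7*(-11/(2*P)) = -77/(2*P))
218094 - (d(-357) + 1/(-74776 - 182262)) = 218094 - (-77/2/(-357) + 1/(-74776 - 182262)) = 218094 - (-77/2*(-1/357) + 1/(-257038)) = 218094 - (11/102 - 1/257038) = 218094 - 1*706829/6554469 = 218094 - 706829/6554469 = 1429489655257/6554469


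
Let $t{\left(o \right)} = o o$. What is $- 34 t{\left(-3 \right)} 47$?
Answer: $-14382$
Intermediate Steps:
$t{\left(o \right)} = o^{2}$
$- 34 t{\left(-3 \right)} 47 = - 34 \left(-3\right)^{2} \cdot 47 = \left(-34\right) 9 \cdot 47 = \left(-306\right) 47 = -14382$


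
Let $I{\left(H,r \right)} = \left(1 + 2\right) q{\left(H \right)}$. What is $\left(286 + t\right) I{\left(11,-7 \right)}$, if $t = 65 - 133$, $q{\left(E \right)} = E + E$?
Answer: $14388$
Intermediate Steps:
$q{\left(E \right)} = 2 E$
$t = -68$ ($t = 65 - 133 = -68$)
$I{\left(H,r \right)} = 6 H$ ($I{\left(H,r \right)} = \left(1 + 2\right) 2 H = 3 \cdot 2 H = 6 H$)
$\left(286 + t\right) I{\left(11,-7 \right)} = \left(286 - 68\right) 6 \cdot 11 = 218 \cdot 66 = 14388$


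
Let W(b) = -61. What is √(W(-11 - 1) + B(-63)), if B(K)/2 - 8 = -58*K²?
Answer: 3*I*√51161 ≈ 678.56*I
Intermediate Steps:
B(K) = 16 - 116*K² (B(K) = 16 + 2*(-58*K²) = 16 - 116*K²)
√(W(-11 - 1) + B(-63)) = √(-61 + (16 - 116*(-63)²)) = √(-61 + (16 - 116*3969)) = √(-61 + (16 - 460404)) = √(-61 - 460388) = √(-460449) = 3*I*√51161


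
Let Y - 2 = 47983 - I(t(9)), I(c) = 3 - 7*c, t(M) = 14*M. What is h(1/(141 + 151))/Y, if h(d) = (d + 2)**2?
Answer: 114075/1388780032 ≈ 8.2140e-5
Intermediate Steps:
h(d) = (2 + d)**2
Y = 48864 (Y = 2 + (47983 - (3 - 98*9)) = 2 + (47983 - (3 - 7*126)) = 2 + (47983 - (3 - 882)) = 2 + (47983 - 1*(-879)) = 2 + (47983 + 879) = 2 + 48862 = 48864)
h(1/(141 + 151))/Y = (2 + 1/(141 + 151))**2/48864 = (2 + 1/292)**2*(1/48864) = (585/292)**2*(1/48864) = (342225/85264)*(1/48864) = 114075/1388780032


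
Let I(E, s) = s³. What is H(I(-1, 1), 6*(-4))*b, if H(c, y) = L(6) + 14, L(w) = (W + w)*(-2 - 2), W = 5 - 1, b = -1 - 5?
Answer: 156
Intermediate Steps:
b = -6
W = 4
L(w) = -16 - 4*w (L(w) = (4 + w)*(-2 - 2) = (4 + w)*(-4) = -16 - 4*w)
H(c, y) = -26 (H(c, y) = (-16 - 4*6) + 14 = (-16 - 24) + 14 = -40 + 14 = -26)
H(I(-1, 1), 6*(-4))*b = -26*(-6) = 156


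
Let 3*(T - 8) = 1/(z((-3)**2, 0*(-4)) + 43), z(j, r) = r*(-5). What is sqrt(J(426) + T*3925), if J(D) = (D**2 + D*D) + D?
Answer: sqrt(6570007023)/129 ≈ 628.34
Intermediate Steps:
z(j, r) = -5*r
J(D) = D + 2*D**2 (J(D) = (D**2 + D**2) + D = 2*D**2 + D = D + 2*D**2)
T = 1033/129 (T = 8 + 1/(3*(-0*(-4) + 43)) = 8 + 1/(3*(-5*0 + 43)) = 8 + 1/(3*(0 + 43)) = 8 + (1/3)/43 = 8 + (1/3)*(1/43) = 8 + 1/129 = 1033/129 ≈ 8.0078)
sqrt(J(426) + T*3925) = sqrt(426*(1 + 2*426) + (1033/129)*3925) = sqrt(426*(1 + 852) + 4054525/129) = sqrt(426*853 + 4054525/129) = sqrt(363378 + 4054525/129) = sqrt(50930287/129) = sqrt(6570007023)/129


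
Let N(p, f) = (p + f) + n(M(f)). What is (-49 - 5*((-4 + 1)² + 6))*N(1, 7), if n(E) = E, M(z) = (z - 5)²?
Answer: -1488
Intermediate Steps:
M(z) = (-5 + z)²
N(p, f) = f + p + (-5 + f)² (N(p, f) = (p + f) + (-5 + f)² = (f + p) + (-5 + f)² = f + p + (-5 + f)²)
(-49 - 5*((-4 + 1)² + 6))*N(1, 7) = (-49 - 5*((-4 + 1)² + 6))*(7 + 1 + (-5 + 7)²) = (-49 - 5*((-3)² + 6))*(7 + 1 + 2²) = (-49 - 5*(9 + 6))*(7 + 1 + 4) = (-49 - 5*15)*12 = (-49 - 75)*12 = -124*12 = -1488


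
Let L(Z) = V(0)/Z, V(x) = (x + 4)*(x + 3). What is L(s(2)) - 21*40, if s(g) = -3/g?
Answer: -848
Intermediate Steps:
V(x) = (3 + x)*(4 + x) (V(x) = (4 + x)*(3 + x) = (3 + x)*(4 + x))
L(Z) = 12/Z (L(Z) = (12 + 0² + 7*0)/Z = (12 + 0 + 0)/Z = 12/Z)
L(s(2)) - 21*40 = 12/((-3/2)) - 21*40 = 12/((-3*½)) - 840 = 12/(-3/2) - 840 = 12*(-⅔) - 840 = -8 - 840 = -848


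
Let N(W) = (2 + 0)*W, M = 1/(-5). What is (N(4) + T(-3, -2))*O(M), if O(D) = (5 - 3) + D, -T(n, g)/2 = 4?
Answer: 0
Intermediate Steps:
T(n, g) = -8 (T(n, g) = -2*4 = -8)
M = -⅕ ≈ -0.20000
N(W) = 2*W
O(D) = 2 + D
(N(4) + T(-3, -2))*O(M) = (2*4 - 8)*(2 - ⅕) = (8 - 8)*(9/5) = 0*(9/5) = 0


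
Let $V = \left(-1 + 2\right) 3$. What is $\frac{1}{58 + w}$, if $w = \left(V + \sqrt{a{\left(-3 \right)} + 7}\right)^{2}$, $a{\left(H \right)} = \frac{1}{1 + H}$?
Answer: $\frac{98}{6891} - \frac{4 \sqrt{26}}{6891} \approx 0.011262$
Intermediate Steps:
$V = 3$ ($V = 1 \cdot 3 = 3$)
$w = \left(3 + \frac{\sqrt{26}}{2}\right)^{2}$ ($w = \left(3 + \sqrt{\frac{1}{1 - 3} + 7}\right)^{2} = \left(3 + \sqrt{\frac{1}{-2} + 7}\right)^{2} = \left(3 + \sqrt{- \frac{1}{2} + 7}\right)^{2} = \left(3 + \sqrt{\frac{13}{2}}\right)^{2} = \left(3 + \frac{\sqrt{26}}{2}\right)^{2} \approx 30.797$)
$\frac{1}{58 + w} = \frac{1}{58 + \frac{\left(6 + \sqrt{26}\right)^{2}}{4}}$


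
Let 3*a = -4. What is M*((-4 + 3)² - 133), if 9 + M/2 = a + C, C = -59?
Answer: 18304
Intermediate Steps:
a = -4/3 (a = (⅓)*(-4) = -4/3 ≈ -1.3333)
M = -416/3 (M = -18 + 2*(-4/3 - 59) = -18 + 2*(-181/3) = -18 - 362/3 = -416/3 ≈ -138.67)
M*((-4 + 3)² - 133) = -416*((-4 + 3)² - 133)/3 = -416*((-1)² - 133)/3 = -416*(1 - 133)/3 = -416/3*(-132) = 18304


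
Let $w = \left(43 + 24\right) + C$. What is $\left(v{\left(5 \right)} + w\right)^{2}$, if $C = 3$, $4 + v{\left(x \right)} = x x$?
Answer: $8281$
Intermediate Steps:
$v{\left(x \right)} = -4 + x^{2}$ ($v{\left(x \right)} = -4 + x x = -4 + x^{2}$)
$w = 70$ ($w = \left(43 + 24\right) + 3 = 67 + 3 = 70$)
$\left(v{\left(5 \right)} + w\right)^{2} = \left(\left(-4 + 5^{2}\right) + 70\right)^{2} = \left(\left(-4 + 25\right) + 70\right)^{2} = \left(21 + 70\right)^{2} = 91^{2} = 8281$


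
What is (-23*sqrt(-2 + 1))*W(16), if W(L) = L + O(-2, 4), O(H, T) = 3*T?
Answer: -644*I ≈ -644.0*I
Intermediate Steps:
W(L) = 12 + L (W(L) = L + 3*4 = L + 12 = 12 + L)
(-23*sqrt(-2 + 1))*W(16) = (-23*sqrt(-2 + 1))*(12 + 16) = -23*I*28 = -644*I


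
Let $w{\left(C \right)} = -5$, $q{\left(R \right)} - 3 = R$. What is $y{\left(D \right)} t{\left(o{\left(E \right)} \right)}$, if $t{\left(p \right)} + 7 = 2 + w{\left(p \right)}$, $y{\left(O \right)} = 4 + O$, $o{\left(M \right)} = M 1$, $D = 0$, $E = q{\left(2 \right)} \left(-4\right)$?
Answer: $-40$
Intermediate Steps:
$q{\left(R \right)} = 3 + R$
$E = -20$ ($E = \left(3 + 2\right) \left(-4\right) = 5 \left(-4\right) = -20$)
$o{\left(M \right)} = M$
$t{\left(p \right)} = -10$ ($t{\left(p \right)} = -7 + \left(2 - 5\right) = -7 - 3 = -10$)
$y{\left(D \right)} t{\left(o{\left(E \right)} \right)} = \left(4 + 0\right) \left(-10\right) = 4 \left(-10\right) = -40$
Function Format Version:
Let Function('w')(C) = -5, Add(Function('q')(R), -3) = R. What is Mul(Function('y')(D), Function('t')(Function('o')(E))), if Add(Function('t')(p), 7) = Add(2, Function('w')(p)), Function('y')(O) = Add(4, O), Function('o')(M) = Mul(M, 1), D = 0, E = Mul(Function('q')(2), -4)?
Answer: -40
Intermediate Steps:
Function('q')(R) = Add(3, R)
E = -20 (E = Mul(Add(3, 2), -4) = Mul(5, -4) = -20)
Function('o')(M) = M
Function('t')(p) = -10 (Function('t')(p) = Add(-7, Add(2, -5)) = Add(-7, -3) = -10)
Mul(Function('y')(D), Function('t')(Function('o')(E))) = Mul(Add(4, 0), -10) = Mul(4, -10) = -40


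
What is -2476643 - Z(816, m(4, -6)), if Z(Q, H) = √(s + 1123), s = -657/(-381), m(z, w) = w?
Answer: -2476643 - 2*√4535170/127 ≈ -2.4767e+6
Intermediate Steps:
s = 219/127 (s = -657*(-1/381) = 219/127 ≈ 1.7244)
Z(Q, H) = 2*√4535170/127 (Z(Q, H) = √(219/127 + 1123) = √(142840/127) = 2*√4535170/127)
-2476643 - Z(816, m(4, -6)) = -2476643 - 2*√4535170/127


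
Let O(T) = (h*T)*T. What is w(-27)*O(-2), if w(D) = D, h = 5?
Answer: -540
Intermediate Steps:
O(T) = 5*T² (O(T) = (5*T)*T = 5*T²)
w(-27)*O(-2) = -135*(-2)² = -135*4 = -27*20 = -540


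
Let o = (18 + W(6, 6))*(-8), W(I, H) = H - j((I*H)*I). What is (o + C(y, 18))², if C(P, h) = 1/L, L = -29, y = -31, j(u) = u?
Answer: 1984078849/841 ≈ 2.3592e+6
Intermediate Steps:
W(I, H) = H - H*I² (W(I, H) = H - I*H*I = H - H*I*I = H - H*I²)
C(P, h) = -1/29 (C(P, h) = 1/(-29) = -1/29)
o = 1536 (o = (18 + 6*(1 - 1*6²))*(-8) = (18 + 6*(1 - 1*36))*(-8) = (18 + 6*(1 - 36))*(-8) = (18 + 6*(-35))*(-8) = (18 - 210)*(-8) = -192*(-8) = 1536)
(o + C(y, 18))² = (1536 - 1/29)² = (44543/29)² = 1984078849/841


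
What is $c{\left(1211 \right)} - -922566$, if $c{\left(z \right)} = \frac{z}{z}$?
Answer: $922567$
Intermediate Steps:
$c{\left(z \right)} = 1$
$c{\left(1211 \right)} - -922566 = 1 - -922566 = 1 + 922566 = 922567$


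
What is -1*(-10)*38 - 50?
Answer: 330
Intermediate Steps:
-1*(-10)*38 - 50 = 10*38 - 50 = 380 - 50 = 330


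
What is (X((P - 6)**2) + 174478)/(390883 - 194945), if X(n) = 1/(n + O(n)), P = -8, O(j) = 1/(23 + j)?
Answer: 7489468369/8410638650 ≈ 0.89048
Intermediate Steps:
X(n) = 1/(n + 1/(23 + n))
(X((P - 6)**2) + 174478)/(390883 - 194945) = ((23 + (-8 - 6)**2)/(1 + (-8 - 6)**2*(23 + (-8 - 6)**2)) + 174478)/(390883 - 194945) = ((23 + (-14)**2)/(1 + (-14)**2*(23 + (-14)**2)) + 174478)/195938 = ((23 + 196)/(1 + 196*(23 + 196)) + 174478)*(1/195938) = (219/(1 + 196*219) + 174478)*(1/195938) = (219/(1 + 42924) + 174478)*(1/195938) = (219/42925 + 174478)*(1/195938) = (7489468369/42925)*(1/195938) = 7489468369/8410638650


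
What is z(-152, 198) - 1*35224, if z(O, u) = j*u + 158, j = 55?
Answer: -24176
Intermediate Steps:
z(O, u) = 158 + 55*u (z(O, u) = 55*u + 158 = 158 + 55*u)
z(-152, 198) - 1*35224 = (158 + 55*198) - 1*35224 = (158 + 10890) - 35224 = 11048 - 35224 = -24176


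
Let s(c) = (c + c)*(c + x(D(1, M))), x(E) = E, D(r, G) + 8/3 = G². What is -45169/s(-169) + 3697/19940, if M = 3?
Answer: -523052903/822245840 ≈ -0.63613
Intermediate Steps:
D(r, G) = -8/3 + G²
s(c) = 2*c*(19/3 + c) (s(c) = (c + c)*(c + (-8/3 + 3²)) = (2*c)*(c + (-8/3 + 9)) = (2*c)*(c + 19/3) = (2*c)*(19/3 + c) = 2*c*(19/3 + c))
-45169/s(-169) + 3697/19940 = -45169*(-3/(338*(19 + 3*(-169)))) + 3697/19940 = -45169*(-3/(338*(19 - 507))) + 3697*(1/19940) = -45169/((⅔)*(-169)*(-488)) + 3697/19940 = -45169/164944/3 + 3697/19940 = -45169*3/164944 + 3697/19940 = -135507/164944 + 3697/19940 = -523052903/822245840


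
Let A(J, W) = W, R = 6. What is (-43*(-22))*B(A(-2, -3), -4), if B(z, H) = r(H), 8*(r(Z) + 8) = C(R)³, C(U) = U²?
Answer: 5509504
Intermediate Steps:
r(Z) = 5824 (r(Z) = -8 + (6²)³/8 = -8 + (⅛)*36³ = -8 + (⅛)*46656 = -8 + 5832 = 5824)
B(z, H) = 5824
(-43*(-22))*B(A(-2, -3), -4) = -43*(-22)*5824 = 946*5824 = 5509504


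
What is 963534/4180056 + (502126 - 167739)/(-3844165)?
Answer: 384371215573/2678137495540 ≈ 0.14352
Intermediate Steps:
963534/4180056 + (502126 - 167739)/(-3844165) = 963534*(1/4180056) + 334387*(-1/3844165) = 160589/696676 - 334387/3844165 = 384371215573/2678137495540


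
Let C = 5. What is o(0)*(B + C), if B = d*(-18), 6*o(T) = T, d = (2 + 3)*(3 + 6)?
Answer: 0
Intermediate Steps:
d = 45 (d = 5*9 = 45)
o(T) = T/6
B = -810 (B = 45*(-18) = -810)
o(0)*(B + C) = ((⅙)*0)*(-810 + 5) = 0*(-805) = 0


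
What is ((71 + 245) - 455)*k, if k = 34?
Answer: -4726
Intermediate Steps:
((71 + 245) - 455)*k = ((71 + 245) - 455)*34 = (316 - 455)*34 = -139*34 = -4726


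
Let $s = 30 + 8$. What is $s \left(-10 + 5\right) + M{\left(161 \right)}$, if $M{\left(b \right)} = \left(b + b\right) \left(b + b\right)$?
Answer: $103494$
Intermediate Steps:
$s = 38$
$M{\left(b \right)} = 4 b^{2}$ ($M{\left(b \right)} = 2 b 2 b = 4 b^{2}$)
$s \left(-10 + 5\right) + M{\left(161 \right)} = 38 \left(-10 + 5\right) + 4 \cdot 161^{2} = 38 \left(-5\right) + 4 \cdot 25921 = -190 + 103684 = 103494$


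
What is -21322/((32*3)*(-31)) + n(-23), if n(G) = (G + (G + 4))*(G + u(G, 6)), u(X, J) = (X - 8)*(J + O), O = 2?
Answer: 16947077/1488 ≈ 11389.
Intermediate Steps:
u(X, J) = (-8 + X)*(2 + J) (u(X, J) = (X - 8)*(J + 2) = (-8 + X)*(2 + J))
n(G) = (-64 + 9*G)*(4 + 2*G) (n(G) = (G + (G + 4))*(G + (-16 - 8*6 + 2*G + 6*G)) = (G + (4 + G))*(G + (-16 - 48 + 2*G + 6*G)) = (4 + 2*G)*(G + (-64 + 8*G)) = (4 + 2*G)*(-64 + 9*G) = (-64 + 9*G)*(4 + 2*G))
-21322/((32*3)*(-31)) + n(-23) = -21322/((32*3)*(-31)) + (-256 - 92*(-23) + 18*(-23)²) = -21322/(96*(-31)) + (-256 + 2116 + 18*529) = -21322/(-2976) + (-256 + 2116 + 9522) = -21322*(-1/2976) + 11382 = 10661/1488 + 11382 = 16947077/1488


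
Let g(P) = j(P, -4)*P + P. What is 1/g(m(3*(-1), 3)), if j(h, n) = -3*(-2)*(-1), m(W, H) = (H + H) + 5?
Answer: -1/55 ≈ -0.018182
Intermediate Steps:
m(W, H) = 5 + 2*H (m(W, H) = 2*H + 5 = 5 + 2*H)
j(h, n) = -6 (j(h, n) = 6*(-1) = -6)
g(P) = -5*P (g(P) = -6*P + P = -5*P)
1/g(m(3*(-1), 3)) = 1/(-5*(5 + 2*3)) = 1/(-5*(5 + 6)) = 1/(-5*11) = 1/(-55) = -1/55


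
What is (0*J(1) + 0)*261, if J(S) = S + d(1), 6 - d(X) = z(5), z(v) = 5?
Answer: 0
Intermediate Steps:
d(X) = 1 (d(X) = 6 - 1*5 = 6 - 5 = 1)
J(S) = 1 + S (J(S) = S + 1 = 1 + S)
(0*J(1) + 0)*261 = (0*(1 + 1) + 0)*261 = (0*2 + 0)*261 = (0 + 0)*261 = 0*261 = 0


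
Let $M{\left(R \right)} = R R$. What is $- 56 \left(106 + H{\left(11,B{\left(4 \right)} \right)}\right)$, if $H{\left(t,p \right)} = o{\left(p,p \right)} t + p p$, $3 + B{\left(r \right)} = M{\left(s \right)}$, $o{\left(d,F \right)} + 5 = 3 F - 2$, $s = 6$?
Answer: $-123592$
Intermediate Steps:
$M{\left(R \right)} = R^{2}$
$o{\left(d,F \right)} = -7 + 3 F$ ($o{\left(d,F \right)} = -5 + \left(3 F - 2\right) = -5 + \left(-2 + 3 F\right) = -7 + 3 F$)
$B{\left(r \right)} = 33$ ($B{\left(r \right)} = -3 + 6^{2} = -3 + 36 = 33$)
$H{\left(t,p \right)} = p^{2} + t \left(-7 + 3 p\right)$ ($H{\left(t,p \right)} = \left(-7 + 3 p\right) t + p p = t \left(-7 + 3 p\right) + p^{2} = p^{2} + t \left(-7 + 3 p\right)$)
$- 56 \left(106 + H{\left(11,B{\left(4 \right)} \right)}\right) = - 56 \left(106 + \left(33^{2} + 11 \left(-7 + 3 \cdot 33\right)\right)\right) = - 56 \left(106 + \left(1089 + 11 \left(-7 + 99\right)\right)\right) = - 56 \left(106 + \left(1089 + 11 \cdot 92\right)\right) = - 56 \left(106 + \left(1089 + 1012\right)\right) = - 56 \left(106 + 2101\right) = \left(-56\right) 2207 = -123592$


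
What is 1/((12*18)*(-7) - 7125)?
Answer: -1/8637 ≈ -0.00011578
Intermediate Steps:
1/((12*18)*(-7) - 7125) = 1/(216*(-7) - 7125) = 1/(-1512 - 7125) = 1/(-8637) = -1/8637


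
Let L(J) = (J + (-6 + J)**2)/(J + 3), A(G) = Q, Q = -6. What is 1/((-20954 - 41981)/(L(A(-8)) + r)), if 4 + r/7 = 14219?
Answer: -99459/62935 ≈ -1.5803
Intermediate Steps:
r = 99505 (r = -28 + 7*14219 = -28 + 99533 = 99505)
A(G) = -6
L(J) = (J + (-6 + J)**2)/(3 + J)
1/((-20954 - 41981)/(L(A(-8)) + r)) = 1/((-20954 - 41981)/((-6 + (-6 - 6)**2)/(3 - 6) + 99505)) = 1/(-62935/((-6 + (-12)**2)/(-3) + 99505)) = 1/(-62935/(-(-6 + 144)/3 + 99505)) = 1/(-62935/(-1/3*138 + 99505)) = 1/(-62935/(-46 + 99505)) = 1/(-62935/99459) = -99459/62935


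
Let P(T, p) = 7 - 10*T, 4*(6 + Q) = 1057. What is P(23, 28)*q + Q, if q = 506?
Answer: -450319/4 ≈ -1.1258e+5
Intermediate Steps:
Q = 1033/4 (Q = -6 + (¼)*1057 = -6 + 1057/4 = 1033/4 ≈ 258.25)
P(23, 28)*q + Q = (7 - 10*23)*506 + 1033/4 = (7 - 230)*506 + 1033/4 = -223*506 + 1033/4 = -112838 + 1033/4 = -450319/4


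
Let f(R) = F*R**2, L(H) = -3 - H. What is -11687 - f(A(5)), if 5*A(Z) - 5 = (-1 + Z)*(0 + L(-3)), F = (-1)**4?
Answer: -11688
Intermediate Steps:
F = 1
A(Z) = 1 (A(Z) = 1 + ((-1 + Z)*(0 + (-3 - 1*(-3))))/5 = 1 + ((-1 + Z)*(0 + (-3 + 3)))/5 = 1 + ((-1 + Z)*(0 + 0))/5 = 1 + ((-1 + Z)*0)/5 = 1 + (1/5)*0 = 1 + 0 = 1)
f(R) = R**2 (f(R) = 1*R**2 = R**2)
-11687 - f(A(5)) = -11687 - 1*1**2 = -11687 - 1*1 = -11687 - 1 = -11688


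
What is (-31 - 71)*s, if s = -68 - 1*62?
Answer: 13260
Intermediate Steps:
s = -130 (s = -68 - 62 = -130)
(-31 - 71)*s = (-31 - 71)*(-130) = -102*(-130) = 13260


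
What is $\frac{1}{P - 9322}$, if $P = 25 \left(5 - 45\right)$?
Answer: $- \frac{1}{10322} \approx -9.688 \cdot 10^{-5}$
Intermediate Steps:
$P = -1000$ ($P = 25 \left(-40\right) = -1000$)
$\frac{1}{P - 9322} = \frac{1}{-1000 - 9322} = \frac{1}{-10322} = - \frac{1}{10322}$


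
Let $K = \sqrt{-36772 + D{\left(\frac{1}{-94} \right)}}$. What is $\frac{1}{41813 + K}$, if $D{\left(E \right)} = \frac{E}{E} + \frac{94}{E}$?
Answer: $\frac{41813}{1748372576} - \frac{i \sqrt{45607}}{1748372576} \approx 2.3915 \cdot 10^{-5} - 1.2215 \cdot 10^{-7} i$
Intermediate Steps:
$D{\left(E \right)} = 1 + \frac{94}{E}$
$K = i \sqrt{45607}$ ($K = \sqrt{-36772 + \frac{94 + \frac{1}{-94}}{\frac{1}{-94}}} = \sqrt{-36772 + \frac{94 - \frac{1}{94}}{- \frac{1}{94}}} = \sqrt{-36772 - 8835} = \sqrt{-45607} = i \sqrt{45607} \approx 213.56 i$)
$\frac{1}{41813 + K} = \frac{1}{41813 + i \sqrt{45607}}$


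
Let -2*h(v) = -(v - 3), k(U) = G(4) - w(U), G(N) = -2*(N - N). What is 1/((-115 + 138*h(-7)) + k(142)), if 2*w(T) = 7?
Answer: -2/1617 ≈ -0.0012369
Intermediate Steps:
w(T) = 7/2 (w(T) = (½)*7 = 7/2)
G(N) = 0 (G(N) = -2*0 = 0)
k(U) = -7/2 (k(U) = 0 - 1*7/2 = 0 - 7/2 = -7/2)
h(v) = -3/2 + v/2 (h(v) = -(-1)*(v - 3)/2 = -(-1)*(-3 + v)/2 = -(3 - v)/2 = -3/2 + v/2)
1/((-115 + 138*h(-7)) + k(142)) = 1/((-115 + 138*(-3/2 + (½)*(-7))) - 7/2) = 1/((-115 + 138*(-3/2 - 7/2)) - 7/2) = 1/((-115 + 138*(-5)) - 7/2) = 1/((-115 - 690) - 7/2) = 1/(-805 - 7/2) = 1/(-1617/2) = -2/1617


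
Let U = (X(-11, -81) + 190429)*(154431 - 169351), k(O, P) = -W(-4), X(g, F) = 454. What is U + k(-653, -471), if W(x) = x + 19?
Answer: -2847974375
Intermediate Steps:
W(x) = 19 + x
k(O, P) = -15 (k(O, P) = -(19 - 4) = -1*15 = -15)
U = -2847974360 (U = (454 + 190429)*(154431 - 169351) = 190883*(-14920) = -2847974360)
U + k(-653, -471) = -2847974360 - 15 = -2847974375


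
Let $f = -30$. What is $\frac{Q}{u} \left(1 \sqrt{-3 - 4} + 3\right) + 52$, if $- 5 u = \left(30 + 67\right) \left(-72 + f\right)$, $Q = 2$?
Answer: $\frac{85753}{1649} + \frac{5 i \sqrt{7}}{4947} \approx 52.003 + 0.0026741 i$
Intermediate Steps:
$u = \frac{9894}{5}$ ($u = - \frac{\left(30 + 67\right) \left(-72 - 30\right)}{5} = - \frac{97 \left(-102\right)}{5} = \left(- \frac{1}{5}\right) \left(-9894\right) = \frac{9894}{5} \approx 1978.8$)
$\frac{Q}{u} \left(1 \sqrt{-3 - 4} + 3\right) + 52 = \frac{2}{\frac{9894}{5}} \left(1 \sqrt{-3 - 4} + 3\right) + 52 = 2 \cdot \frac{5}{9894} \left(1 \sqrt{-7} + 3\right) + 52 = \frac{5 \left(1 i \sqrt{7} + 3\right)}{4947} + 52 = \frac{5 \left(i \sqrt{7} + 3\right)}{4947} + 52 = \frac{5 \left(3 + i \sqrt{7}\right)}{4947} + 52 = \left(\frac{5}{1649} + \frac{5 i \sqrt{7}}{4947}\right) + 52 = \frac{85753}{1649} + \frac{5 i \sqrt{7}}{4947}$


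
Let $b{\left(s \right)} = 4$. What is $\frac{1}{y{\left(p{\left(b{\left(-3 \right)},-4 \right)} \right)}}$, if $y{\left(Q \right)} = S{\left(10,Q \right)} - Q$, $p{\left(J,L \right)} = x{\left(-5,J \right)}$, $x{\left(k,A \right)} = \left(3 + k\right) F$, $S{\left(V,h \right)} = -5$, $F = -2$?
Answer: $- \frac{1}{9} \approx -0.11111$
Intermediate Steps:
$x{\left(k,A \right)} = -6 - 2 k$ ($x{\left(k,A \right)} = \left(3 + k\right) \left(-2\right) = -6 - 2 k$)
$p{\left(J,L \right)} = 4$ ($p{\left(J,L \right)} = -6 - -10 = -6 + 10 = 4$)
$y{\left(Q \right)} = -5 - Q$
$\frac{1}{y{\left(p{\left(b{\left(-3 \right)},-4 \right)} \right)}} = \frac{1}{-5 - 4} = \frac{1}{-9} = - \frac{1}{9}$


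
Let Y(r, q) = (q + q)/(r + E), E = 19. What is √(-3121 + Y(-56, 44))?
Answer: I*√4275905/37 ≈ 55.887*I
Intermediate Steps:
Y(r, q) = 2*q/(19 + r) (Y(r, q) = (q + q)/(r + 19) = (2*q)/(19 + r) = 2*q/(19 + r))
√(-3121 + Y(-56, 44)) = √(-3121 + 2*44/(19 - 56)) = √(-3121 + 2*44/(-37)) = √(-3121 + 2*44*(-1/37)) = √(-3121 - 88/37) = √(-115565/37) = I*√4275905/37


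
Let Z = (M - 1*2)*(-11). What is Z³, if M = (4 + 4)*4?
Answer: -35937000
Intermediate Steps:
M = 32 (M = 8*4 = 32)
Z = -330 (Z = (32 - 1*2)*(-11) = (32 - 2)*(-11) = 30*(-11) = -330)
Z³ = (-330)³ = -35937000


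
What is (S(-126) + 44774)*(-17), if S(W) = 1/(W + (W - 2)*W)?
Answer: -12180050333/16002 ≈ -7.6116e+5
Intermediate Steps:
S(W) = 1/(W + W*(-2 + W)) (S(W) = 1/(W + (-2 + W)*W) = 1/(W + W*(-2 + W)))
(S(-126) + 44774)*(-17) = (1/((-126)*(-1 - 126)) + 44774)*(-17) = (-1/126/(-127) + 44774)*(-17) = (-1/126*(-1/127) + 44774)*(-17) = (1/16002 + 44774)*(-17) = (716473549/16002)*(-17) = -12180050333/16002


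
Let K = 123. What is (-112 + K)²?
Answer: 121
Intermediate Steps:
(-112 + K)² = (-112 + 123)² = 11² = 121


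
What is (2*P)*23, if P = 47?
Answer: 2162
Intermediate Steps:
(2*P)*23 = (2*47)*23 = 94*23 = 2162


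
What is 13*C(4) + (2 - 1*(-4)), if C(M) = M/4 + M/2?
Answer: 45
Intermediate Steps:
C(M) = 3*M/4 (C(M) = M*(1/4) + M*(1/2) = M/4 + M/2 = 3*M/4)
13*C(4) + (2 - 1*(-4)) = 13*((3/4)*4) + (2 - 1*(-4)) = 13*3 + (2 + 4) = 39 + 6 = 45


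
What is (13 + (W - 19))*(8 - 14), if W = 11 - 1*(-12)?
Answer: -102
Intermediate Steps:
W = 23 (W = 11 + 12 = 23)
(13 + (W - 19))*(8 - 14) = (13 + (23 - 19))*(8 - 14) = (13 + 4)*(-6) = 17*(-6) = -102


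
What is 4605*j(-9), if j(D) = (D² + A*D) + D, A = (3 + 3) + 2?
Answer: 0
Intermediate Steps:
A = 8 (A = 6 + 2 = 8)
j(D) = D² + 9*D (j(D) = (D² + 8*D) + D = D² + 9*D)
4605*j(-9) = 4605*(-9*(9 - 9)) = 4605*(-9*0) = 4605*0 = 0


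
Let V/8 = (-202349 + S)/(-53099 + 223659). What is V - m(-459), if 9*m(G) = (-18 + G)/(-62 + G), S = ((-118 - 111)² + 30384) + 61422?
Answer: -15700551/5553860 ≈ -2.8270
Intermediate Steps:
S = 144247 (S = ((-229)² + 30384) + 61422 = (52441 + 30384) + 61422 = 82825 + 61422 = 144247)
m(G) = (-18 + G)/(9*(-62 + G)) (m(G) = ((-18 + G)/(-62 + G))/9 = (-18 + G)/(9*(-62 + G)))
V = -29051/10660 (V = 8*((-202349 + 144247)/(-53099 + 223659)) = 8*(-58102/170560) = 8*(-58102*1/170560) = 8*(-29051/85280) = -29051/10660 ≈ -2.7252)
V - m(-459) = -29051/10660 - (-18 - 459)/(9*(-62 - 459)) = -29051/10660 - (-477)/(9*(-521)) = -29051/10660 - (-1)*(-477)/(9*521) = -29051/10660 - 1*53/521 = -29051/10660 - 53/521 = -15700551/5553860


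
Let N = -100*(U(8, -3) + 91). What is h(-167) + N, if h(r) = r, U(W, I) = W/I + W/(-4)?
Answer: -26401/3 ≈ -8800.3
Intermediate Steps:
U(W, I) = -W/4 + W/I (U(W, I) = W/I + W*(-1/4) = W/I - W/4 = -W/4 + W/I)
N = -25900/3 (N = -100*((-1/4*8 + 8/(-3)) + 91) = -100*((-2 + 8*(-1/3)) + 91) = -100*((-2 - 8/3) + 91) = -100*(-14/3 + 91) = -100*259/3 = -25900/3 ≈ -8633.3)
h(-167) + N = -167 - 25900/3 = -26401/3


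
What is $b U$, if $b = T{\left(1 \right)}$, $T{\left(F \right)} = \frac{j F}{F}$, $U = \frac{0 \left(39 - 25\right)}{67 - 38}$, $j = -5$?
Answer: $0$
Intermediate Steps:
$U = 0$ ($U = \frac{0 \cdot 14}{29} = \frac{1}{29} \cdot 0 = 0$)
$T{\left(F \right)} = -5$ ($T{\left(F \right)} = \frac{\left(-5\right) F}{F} = -5$)
$b = -5$
$b U = \left(-5\right) 0 = 0$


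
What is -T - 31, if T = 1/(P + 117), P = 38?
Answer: -4806/155 ≈ -31.006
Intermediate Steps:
T = 1/155 (T = 1/(38 + 117) = 1/155 ≈ 0.0064516)
-T - 31 = -1*1/155 - 31 = -1/155 - 31 = -4806/155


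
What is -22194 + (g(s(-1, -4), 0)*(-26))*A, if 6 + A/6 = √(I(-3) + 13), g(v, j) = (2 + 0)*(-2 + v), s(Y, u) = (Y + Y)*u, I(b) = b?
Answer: -10962 - 1872*√10 ≈ -16882.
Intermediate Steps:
s(Y, u) = 2*Y*u (s(Y, u) = (2*Y)*u = 2*Y*u)
g(v, j) = -4 + 2*v (g(v, j) = 2*(-2 + v) = -4 + 2*v)
A = -36 + 6*√10 (A = -36 + 6*√(-3 + 13) = -36 + 6*√10 ≈ -17.026)
-22194 + (g(s(-1, -4), 0)*(-26))*A = -22194 + ((-4 + 2*(2*(-1)*(-4)))*(-26))*(-36 + 6*√10) = -22194 + ((-4 + 2*8)*(-26))*(-36 + 6*√10) = -22194 + ((-4 + 16)*(-26))*(-36 + 6*√10) = -22194 + (12*(-26))*(-36 + 6*√10) = -22194 - 312*(-36 + 6*√10) = -22194 + (11232 - 1872*√10) = -10962 - 1872*√10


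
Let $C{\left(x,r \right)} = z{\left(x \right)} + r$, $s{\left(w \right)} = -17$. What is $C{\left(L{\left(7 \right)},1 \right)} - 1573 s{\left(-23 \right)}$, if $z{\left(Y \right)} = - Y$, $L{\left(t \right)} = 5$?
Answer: $26737$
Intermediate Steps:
$C{\left(x,r \right)} = r - x$ ($C{\left(x,r \right)} = - x + r = r - x$)
$C{\left(L{\left(7 \right)},1 \right)} - 1573 s{\left(-23 \right)} = \left(1 - 5\right) - -26741 = \left(1 - 5\right) + 26741 = -4 + 26741 = 26737$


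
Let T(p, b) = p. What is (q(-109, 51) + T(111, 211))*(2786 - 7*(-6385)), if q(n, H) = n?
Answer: 94962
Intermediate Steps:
(q(-109, 51) + T(111, 211))*(2786 - 7*(-6385)) = (-109 + 111)*(2786 - 7*(-6385)) = 2*(2786 + 44695) = 2*47481 = 94962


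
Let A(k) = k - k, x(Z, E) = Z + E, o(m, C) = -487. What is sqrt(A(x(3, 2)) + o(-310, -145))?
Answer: I*sqrt(487) ≈ 22.068*I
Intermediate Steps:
x(Z, E) = E + Z
A(k) = 0
sqrt(A(x(3, 2)) + o(-310, -145)) = sqrt(0 - 487) = sqrt(-487) = I*sqrt(487)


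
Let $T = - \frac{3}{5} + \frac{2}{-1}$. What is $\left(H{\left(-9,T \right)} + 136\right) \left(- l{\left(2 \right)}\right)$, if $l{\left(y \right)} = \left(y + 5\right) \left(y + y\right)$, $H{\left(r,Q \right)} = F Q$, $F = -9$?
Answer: $- \frac{22316}{5} \approx -4463.2$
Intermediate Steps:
$T = - \frac{13}{5}$ ($T = \left(-3\right) \frac{1}{5} + 2 \left(-1\right) = - \frac{3}{5} - 2 = - \frac{13}{5} \approx -2.6$)
$H{\left(r,Q \right)} = - 9 Q$
$l{\left(y \right)} = 2 y \left(5 + y\right)$ ($l{\left(y \right)} = \left(5 + y\right) 2 y = 2 y \left(5 + y\right)$)
$\left(H{\left(-9,T \right)} + 136\right) \left(- l{\left(2 \right)}\right) = \left(\left(-9\right) \left(- \frac{13}{5}\right) + 136\right) \left(- 2 \cdot 2 \left(5 + 2\right)\right) = \left(\frac{117}{5} + 136\right) \left(- 2 \cdot 2 \cdot 7\right) = \frac{797 \left(\left(-1\right) 28\right)}{5} = \frac{797}{5} \left(-28\right) = - \frac{22316}{5}$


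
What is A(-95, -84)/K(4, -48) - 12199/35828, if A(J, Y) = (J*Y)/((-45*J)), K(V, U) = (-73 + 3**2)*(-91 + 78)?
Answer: -727117/2149680 ≈ -0.33824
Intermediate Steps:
K(V, U) = 832 (K(V, U) = (-73 + 9)*(-13) = -64*(-13) = 832)
A(J, Y) = -Y/45 (A(J, Y) = (J*Y)*(-1/(45*J)) = -Y/45)
A(-95, -84)/K(4, -48) - 12199/35828 = -1/45*(-84)/832 - 12199/35828 = (28/15)*(1/832) - 12199*1/35828 = 7/3120 - 12199/35828 = -727117/2149680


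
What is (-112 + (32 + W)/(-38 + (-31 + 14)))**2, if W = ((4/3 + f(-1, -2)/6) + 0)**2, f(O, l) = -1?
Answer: 49711607521/3920400 ≈ 12680.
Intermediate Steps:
W = 49/36 (W = ((4/3 - 1/6) + 0)**2 = (7/6 + 0)**2 = (7/6)**2 = 49/36 ≈ 1.3611)
(-112 + (32 + W)/(-38 + (-31 + 14)))**2 = (-112 + (32 + 49/36)/(-38 + (-31 + 14)))**2 = (-112 + 1201/(36*(-38 - 17)))**2 = (-112 + (1201/36)/(-55))**2 = (-112 + (1201/36)*(-1/55))**2 = (-112 - 1201/1980)**2 = (-222961/1980)**2 = 49711607521/3920400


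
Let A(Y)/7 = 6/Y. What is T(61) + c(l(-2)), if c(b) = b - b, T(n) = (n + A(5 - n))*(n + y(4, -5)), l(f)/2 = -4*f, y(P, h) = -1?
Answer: 3615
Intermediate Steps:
l(f) = -8*f (l(f) = 2*(-4*f) = -8*f)
A(Y) = 42/Y (A(Y) = 7*(6/Y) = 42/Y)
T(n) = (-1 + n)*(n + 42/(5 - n)) (T(n) = (n + 42/(5 - n))*(n - 1) = (n + 42/(5 - n))*(-1 + n) = (-1 + n)*(n + 42/(5 - n)))
c(b) = 0
T(61) + c(l(-2)) = (42 - 42*61 + 61*(-1 + 61)*(-5 + 61))/(-5 + 61) + 0 = (42 - 2562 + 61*60*56)/56 + 0 = (42 - 2562 + 204960)/56 + 0 = (1/56)*202440 + 0 = 3615 + 0 = 3615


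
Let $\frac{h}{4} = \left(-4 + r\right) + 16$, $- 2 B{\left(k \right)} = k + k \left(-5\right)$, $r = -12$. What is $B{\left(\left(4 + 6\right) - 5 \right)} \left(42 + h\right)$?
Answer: $420$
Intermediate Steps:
$B{\left(k \right)} = 2 k$ ($B{\left(k \right)} = - \frac{k + k \left(-5\right)}{2} = - \frac{k - 5 k}{2} = - \frac{\left(-4\right) k}{2} = 2 k$)
$h = 0$ ($h = 4 \left(\left(-4 - 12\right) + 16\right) = 4 \left(-16 + 16\right) = 4 \cdot 0 = 0$)
$B{\left(\left(4 + 6\right) - 5 \right)} \left(42 + h\right) = 2 \left(\left(4 + 6\right) - 5\right) \left(42 + 0\right) = 2 \left(10 - 5\right) 42 = 2 \cdot 5 \cdot 42 = 10 \cdot 42 = 420$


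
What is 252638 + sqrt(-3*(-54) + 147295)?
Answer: 252638 + sqrt(147457) ≈ 2.5302e+5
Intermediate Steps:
252638 + sqrt(-3*(-54) + 147295) = 252638 + sqrt(162 + 147295) = 252638 + sqrt(147457)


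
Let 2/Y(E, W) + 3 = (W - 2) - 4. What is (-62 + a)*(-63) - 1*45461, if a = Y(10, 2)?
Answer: -41537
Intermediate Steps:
Y(E, W) = 2/(-9 + W) (Y(E, W) = 2/(-3 + ((W - 2) - 4)) = 2/(-3 + ((-2 + W) - 4)) = 2/(-3 + (-6 + W)) = 2/(-9 + W))
a = -2/7 (a = 2/(-9 + 2) = 2/(-7) = 2*(-⅐) = -2/7 ≈ -0.28571)
(-62 + a)*(-63) - 1*45461 = (-62 - 2/7)*(-63) - 1*45461 = -436/7*(-63) - 45461 = 3924 - 45461 = -41537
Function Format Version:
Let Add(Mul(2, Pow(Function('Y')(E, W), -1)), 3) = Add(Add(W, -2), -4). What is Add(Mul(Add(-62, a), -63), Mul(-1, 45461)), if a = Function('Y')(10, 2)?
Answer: -41537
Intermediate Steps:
Function('Y')(E, W) = Mul(2, Pow(Add(-9, W), -1)) (Function('Y')(E, W) = Mul(2, Pow(Add(-3, Add(Add(W, -2), -4)), -1)) = Mul(2, Pow(Add(-3, Add(Add(-2, W), -4)), -1)) = Mul(2, Pow(Add(-3, Add(-6, W)), -1)) = Mul(2, Pow(Add(-9, W), -1)))
a = Rational(-2, 7) (a = Mul(2, Pow(Add(-9, 2), -1)) = Mul(2, Pow(-7, -1)) = Mul(2, Rational(-1, 7)) = Rational(-2, 7) ≈ -0.28571)
Add(Mul(Add(-62, a), -63), Mul(-1, 45461)) = Add(Mul(Add(-62, Rational(-2, 7)), -63), Mul(-1, 45461)) = Add(Mul(Rational(-436, 7), -63), -45461) = Add(3924, -45461) = -41537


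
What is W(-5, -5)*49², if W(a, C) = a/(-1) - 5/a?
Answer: 14406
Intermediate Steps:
W(a, C) = -a - 5/a (W(a, C) = a*(-1) - 5/a = -a - 5/a)
W(-5, -5)*49² = (-1*(-5) - 5/(-5))*49² = (5 - 5*(-⅕))*2401 = (5 + 1)*2401 = 6*2401 = 14406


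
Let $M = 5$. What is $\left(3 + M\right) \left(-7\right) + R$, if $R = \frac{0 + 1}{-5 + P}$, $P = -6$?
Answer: $- \frac{617}{11} \approx -56.091$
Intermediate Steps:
$R = - \frac{1}{11}$ ($R = \frac{0 + 1}{-5 - 6} = 1 \frac{1}{-11} = 1 \left(- \frac{1}{11}\right) = - \frac{1}{11} \approx -0.090909$)
$\left(3 + M\right) \left(-7\right) + R = \left(3 + 5\right) \left(-7\right) - \frac{1}{11} = 8 \left(-7\right) - \frac{1}{11} = -56 - \frac{1}{11} = - \frac{617}{11}$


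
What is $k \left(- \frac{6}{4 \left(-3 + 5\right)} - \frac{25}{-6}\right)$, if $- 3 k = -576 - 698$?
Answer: $\frac{26117}{18} \approx 1450.9$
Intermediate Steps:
$k = \frac{1274}{3}$ ($k = - \frac{-576 - 698}{3} = \left(- \frac{1}{3}\right) \left(-1274\right) = \frac{1274}{3} \approx 424.67$)
$k \left(- \frac{6}{4 \left(-3 + 5\right)} - \frac{25}{-6}\right) = \frac{1274 \left(- \frac{6}{4 \left(-3 + 5\right)} - \frac{25}{-6}\right)}{3} = \frac{1274 \left(- \frac{6}{4 \cdot 2} - - \frac{25}{6}\right)}{3} = \frac{1274 \left(- \frac{6}{8} + \frac{25}{6}\right)}{3} = \frac{1274 \left(\left(-6\right) \frac{1}{8} + \frac{25}{6}\right)}{3} = \frac{1274 \left(- \frac{3}{4} + \frac{25}{6}\right)}{3} = \frac{1274}{3} \cdot \frac{41}{12} = \frac{26117}{18}$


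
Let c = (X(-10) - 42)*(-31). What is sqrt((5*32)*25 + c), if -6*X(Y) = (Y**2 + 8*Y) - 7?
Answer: sqrt(193290)/6 ≈ 73.275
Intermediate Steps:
X(Y) = 7/6 - 4*Y/3 - Y**2/6 (X(Y) = -((Y**2 + 8*Y) - 7)/6 = -(-7 + Y**2 + 8*Y)/6 = 7/6 - 4*Y/3 - Y**2/6)
c = 8215/6 (c = ((7/6 - 4/3*(-10) - 1/6*(-10)**2) - 42)*(-31) = ((7/6 + 40/3 - 1/6*100) - 42)*(-31) = ((7/6 + 40/3 - 50/3) - 42)*(-31) = (-13/6 - 42)*(-31) = -265/6*(-31) = 8215/6 ≈ 1369.2)
sqrt((5*32)*25 + c) = sqrt((5*32)*25 + 8215/6) = sqrt(160*25 + 8215/6) = sqrt(4000 + 8215/6) = sqrt(32215/6) = sqrt(193290)/6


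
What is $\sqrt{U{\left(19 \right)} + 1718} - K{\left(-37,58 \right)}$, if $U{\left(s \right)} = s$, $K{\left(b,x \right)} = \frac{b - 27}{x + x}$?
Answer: $\frac{16}{29} + 3 \sqrt{193} \approx 42.229$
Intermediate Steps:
$K{\left(b,x \right)} = \frac{-27 + b}{2 x}$
$\sqrt{U{\left(19 \right)} + 1718} - K{\left(-37,58 \right)} = \sqrt{19 + 1718} - \frac{-27 - 37}{2 \cdot 58} = \sqrt{1737} - \frac{1}{2} \cdot \frac{1}{58} \left(-64\right) = 3 \sqrt{193} - - \frac{16}{29} = 3 \sqrt{193} + \frac{16}{29} = \frac{16}{29} + 3 \sqrt{193}$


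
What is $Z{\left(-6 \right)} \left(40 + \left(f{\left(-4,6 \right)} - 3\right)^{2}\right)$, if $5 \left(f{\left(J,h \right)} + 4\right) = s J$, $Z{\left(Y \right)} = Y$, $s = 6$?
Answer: $- \frac{26886}{25} \approx -1075.4$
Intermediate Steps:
$f{\left(J,h \right)} = -4 + \frac{6 J}{5}$
$Z{\left(-6 \right)} \left(40 + \left(f{\left(-4,6 \right)} - 3\right)^{2}\right) = - 6 \left(40 + \left(\left(-4 + \frac{6}{5} \left(-4\right)\right) - 3\right)^{2}\right) = - 6 \left(40 + \left(\left(-4 - \frac{24}{5}\right) - 3\right)^{2}\right) = - 6 \left(40 + \left(- \frac{44}{5} - 3\right)^{2}\right) = - 6 \left(40 + \left(- \frac{59}{5}\right)^{2}\right) = - 6 \left(40 + \frac{3481}{25}\right) = \left(-6\right) \frac{4481}{25} = - \frac{26886}{25}$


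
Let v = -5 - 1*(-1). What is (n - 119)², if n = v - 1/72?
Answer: 78446449/5184 ≈ 15132.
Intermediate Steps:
v = -4 (v = -5 + 1 = -4)
n = -289/72 (n = -4 - 1/72 = -289/72 ≈ -4.0139)
(n - 119)² = (-289/72 - 119)² = (-8857/72)² = 78446449/5184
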